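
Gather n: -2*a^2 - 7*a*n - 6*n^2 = -2*a^2 - 7*a*n - 6*n^2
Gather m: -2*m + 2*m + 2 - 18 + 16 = 0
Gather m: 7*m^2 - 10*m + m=7*m^2 - 9*m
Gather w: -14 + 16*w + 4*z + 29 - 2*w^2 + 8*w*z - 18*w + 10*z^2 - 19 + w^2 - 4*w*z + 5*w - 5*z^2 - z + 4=-w^2 + w*(4*z + 3) + 5*z^2 + 3*z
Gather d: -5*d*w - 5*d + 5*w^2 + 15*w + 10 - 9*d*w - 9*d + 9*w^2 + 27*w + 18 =d*(-14*w - 14) + 14*w^2 + 42*w + 28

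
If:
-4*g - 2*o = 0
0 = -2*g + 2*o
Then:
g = 0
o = 0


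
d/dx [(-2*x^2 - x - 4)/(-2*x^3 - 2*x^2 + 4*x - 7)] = (-4*x^4 - 4*x^3 - 34*x^2 + 12*x + 23)/(4*x^6 + 8*x^5 - 12*x^4 + 12*x^3 + 44*x^2 - 56*x + 49)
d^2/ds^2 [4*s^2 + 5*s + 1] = 8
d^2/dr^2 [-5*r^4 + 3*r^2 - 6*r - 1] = 6 - 60*r^2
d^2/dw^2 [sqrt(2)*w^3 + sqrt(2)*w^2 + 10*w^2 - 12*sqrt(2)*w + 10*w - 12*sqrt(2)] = 6*sqrt(2)*w + 2*sqrt(2) + 20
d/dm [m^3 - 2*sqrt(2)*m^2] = m*(3*m - 4*sqrt(2))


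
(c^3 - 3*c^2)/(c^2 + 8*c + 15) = c^2*(c - 3)/(c^2 + 8*c + 15)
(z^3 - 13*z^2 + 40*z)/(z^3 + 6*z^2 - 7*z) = (z^2 - 13*z + 40)/(z^2 + 6*z - 7)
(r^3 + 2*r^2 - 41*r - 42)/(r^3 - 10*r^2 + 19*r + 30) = (r + 7)/(r - 5)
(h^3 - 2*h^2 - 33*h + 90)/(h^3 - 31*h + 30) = (h - 3)/(h - 1)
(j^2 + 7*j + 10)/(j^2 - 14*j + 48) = (j^2 + 7*j + 10)/(j^2 - 14*j + 48)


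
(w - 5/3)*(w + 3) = w^2 + 4*w/3 - 5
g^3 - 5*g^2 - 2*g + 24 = (g - 4)*(g - 3)*(g + 2)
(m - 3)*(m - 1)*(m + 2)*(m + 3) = m^4 + m^3 - 11*m^2 - 9*m + 18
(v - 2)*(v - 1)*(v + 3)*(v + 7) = v^4 + 7*v^3 - 7*v^2 - 43*v + 42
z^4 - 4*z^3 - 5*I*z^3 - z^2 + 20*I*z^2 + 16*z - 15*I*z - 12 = (z - 3)*(z - 1)*(z - 4*I)*(z - I)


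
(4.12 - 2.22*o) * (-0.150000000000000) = 0.333*o - 0.618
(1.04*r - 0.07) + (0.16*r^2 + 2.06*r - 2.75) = 0.16*r^2 + 3.1*r - 2.82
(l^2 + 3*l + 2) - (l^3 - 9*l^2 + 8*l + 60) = -l^3 + 10*l^2 - 5*l - 58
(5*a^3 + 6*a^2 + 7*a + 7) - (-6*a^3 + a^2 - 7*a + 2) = 11*a^3 + 5*a^2 + 14*a + 5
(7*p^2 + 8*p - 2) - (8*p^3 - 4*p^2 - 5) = -8*p^3 + 11*p^2 + 8*p + 3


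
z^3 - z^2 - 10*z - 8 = (z - 4)*(z + 1)*(z + 2)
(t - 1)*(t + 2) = t^2 + t - 2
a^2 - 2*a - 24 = (a - 6)*(a + 4)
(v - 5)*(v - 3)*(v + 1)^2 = v^4 - 6*v^3 + 22*v + 15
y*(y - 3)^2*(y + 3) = y^4 - 3*y^3 - 9*y^2 + 27*y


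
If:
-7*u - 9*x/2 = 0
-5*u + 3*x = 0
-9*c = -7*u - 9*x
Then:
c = 0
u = 0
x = 0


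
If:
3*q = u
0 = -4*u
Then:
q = 0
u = 0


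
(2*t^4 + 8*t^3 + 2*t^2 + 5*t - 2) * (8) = 16*t^4 + 64*t^3 + 16*t^2 + 40*t - 16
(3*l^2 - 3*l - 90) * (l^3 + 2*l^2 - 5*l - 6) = 3*l^5 + 3*l^4 - 111*l^3 - 183*l^2 + 468*l + 540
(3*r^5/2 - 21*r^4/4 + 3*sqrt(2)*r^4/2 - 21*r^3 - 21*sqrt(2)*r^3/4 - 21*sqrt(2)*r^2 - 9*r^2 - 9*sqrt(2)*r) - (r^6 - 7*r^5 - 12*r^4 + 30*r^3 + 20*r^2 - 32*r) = -r^6 + 17*r^5/2 + 3*sqrt(2)*r^4/2 + 27*r^4/4 - 51*r^3 - 21*sqrt(2)*r^3/4 - 21*sqrt(2)*r^2 - 29*r^2 - 9*sqrt(2)*r + 32*r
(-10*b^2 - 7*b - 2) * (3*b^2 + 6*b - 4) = -30*b^4 - 81*b^3 - 8*b^2 + 16*b + 8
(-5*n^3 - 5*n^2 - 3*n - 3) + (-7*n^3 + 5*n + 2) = -12*n^3 - 5*n^2 + 2*n - 1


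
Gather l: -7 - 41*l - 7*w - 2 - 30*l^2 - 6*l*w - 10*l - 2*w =-30*l^2 + l*(-6*w - 51) - 9*w - 9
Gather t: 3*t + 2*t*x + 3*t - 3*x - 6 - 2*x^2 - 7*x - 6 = t*(2*x + 6) - 2*x^2 - 10*x - 12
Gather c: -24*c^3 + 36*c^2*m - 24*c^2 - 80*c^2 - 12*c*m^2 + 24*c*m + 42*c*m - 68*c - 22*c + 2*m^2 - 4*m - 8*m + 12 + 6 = -24*c^3 + c^2*(36*m - 104) + c*(-12*m^2 + 66*m - 90) + 2*m^2 - 12*m + 18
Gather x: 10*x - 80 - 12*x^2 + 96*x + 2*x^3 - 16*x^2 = 2*x^3 - 28*x^2 + 106*x - 80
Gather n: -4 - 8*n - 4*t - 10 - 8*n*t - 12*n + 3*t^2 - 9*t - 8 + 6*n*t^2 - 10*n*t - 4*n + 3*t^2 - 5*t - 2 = n*(6*t^2 - 18*t - 24) + 6*t^2 - 18*t - 24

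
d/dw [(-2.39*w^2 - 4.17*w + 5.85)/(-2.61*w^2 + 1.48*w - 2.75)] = (-14.4209*w^2 + 43.682*w + 2.8095)/(6.8121*w^4 - 7.7256*w^3 + 16.5454*w^2 - 8.14*w + 7.5625)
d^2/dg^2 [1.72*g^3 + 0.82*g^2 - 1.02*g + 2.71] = 10.32*g + 1.64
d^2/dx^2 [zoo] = 0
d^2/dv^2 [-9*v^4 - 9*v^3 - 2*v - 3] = 54*v*(-2*v - 1)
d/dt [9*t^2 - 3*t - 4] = 18*t - 3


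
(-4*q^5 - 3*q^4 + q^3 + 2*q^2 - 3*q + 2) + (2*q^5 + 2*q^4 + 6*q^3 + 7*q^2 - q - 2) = -2*q^5 - q^4 + 7*q^3 + 9*q^2 - 4*q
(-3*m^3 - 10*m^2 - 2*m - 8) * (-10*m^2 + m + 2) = 30*m^5 + 97*m^4 + 4*m^3 + 58*m^2 - 12*m - 16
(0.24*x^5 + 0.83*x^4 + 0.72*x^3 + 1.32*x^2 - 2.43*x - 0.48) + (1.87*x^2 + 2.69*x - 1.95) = 0.24*x^5 + 0.83*x^4 + 0.72*x^3 + 3.19*x^2 + 0.26*x - 2.43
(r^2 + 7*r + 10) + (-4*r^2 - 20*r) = -3*r^2 - 13*r + 10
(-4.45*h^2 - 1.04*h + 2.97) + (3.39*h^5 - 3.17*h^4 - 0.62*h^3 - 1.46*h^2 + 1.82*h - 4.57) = 3.39*h^5 - 3.17*h^4 - 0.62*h^3 - 5.91*h^2 + 0.78*h - 1.6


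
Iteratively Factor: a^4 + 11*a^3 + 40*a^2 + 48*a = (a)*(a^3 + 11*a^2 + 40*a + 48) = a*(a + 4)*(a^2 + 7*a + 12) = a*(a + 4)^2*(a + 3)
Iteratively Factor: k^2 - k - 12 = (k + 3)*(k - 4)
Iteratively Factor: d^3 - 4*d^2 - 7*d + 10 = (d - 5)*(d^2 + d - 2) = (d - 5)*(d + 2)*(d - 1)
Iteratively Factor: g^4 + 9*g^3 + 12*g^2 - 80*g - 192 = (g - 3)*(g^3 + 12*g^2 + 48*g + 64) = (g - 3)*(g + 4)*(g^2 + 8*g + 16) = (g - 3)*(g + 4)^2*(g + 4)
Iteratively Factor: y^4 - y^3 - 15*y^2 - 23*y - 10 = (y + 1)*(y^3 - 2*y^2 - 13*y - 10) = (y + 1)^2*(y^2 - 3*y - 10) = (y + 1)^2*(y + 2)*(y - 5)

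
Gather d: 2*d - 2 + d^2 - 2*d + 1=d^2 - 1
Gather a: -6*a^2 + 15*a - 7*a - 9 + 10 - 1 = -6*a^2 + 8*a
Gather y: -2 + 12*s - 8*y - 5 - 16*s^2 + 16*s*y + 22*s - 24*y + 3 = -16*s^2 + 34*s + y*(16*s - 32) - 4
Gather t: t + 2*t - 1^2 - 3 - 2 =3*t - 6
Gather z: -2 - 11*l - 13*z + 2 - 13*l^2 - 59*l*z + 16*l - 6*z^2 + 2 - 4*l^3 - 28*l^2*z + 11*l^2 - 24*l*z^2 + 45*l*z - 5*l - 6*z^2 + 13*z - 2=-4*l^3 - 2*l^2 + z^2*(-24*l - 12) + z*(-28*l^2 - 14*l)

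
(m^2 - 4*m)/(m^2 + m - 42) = m*(m - 4)/(m^2 + m - 42)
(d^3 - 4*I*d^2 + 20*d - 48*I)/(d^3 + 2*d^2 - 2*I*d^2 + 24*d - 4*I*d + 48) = (d - 2*I)/(d + 2)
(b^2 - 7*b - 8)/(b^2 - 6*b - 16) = (b + 1)/(b + 2)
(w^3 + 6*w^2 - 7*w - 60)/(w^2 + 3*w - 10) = (w^2 + w - 12)/(w - 2)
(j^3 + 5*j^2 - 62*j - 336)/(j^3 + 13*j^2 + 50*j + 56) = (j^2 - 2*j - 48)/(j^2 + 6*j + 8)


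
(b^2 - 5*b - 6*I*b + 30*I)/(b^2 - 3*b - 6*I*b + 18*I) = (b - 5)/(b - 3)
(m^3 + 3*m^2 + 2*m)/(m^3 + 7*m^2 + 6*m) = (m + 2)/(m + 6)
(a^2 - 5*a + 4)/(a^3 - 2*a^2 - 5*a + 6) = (a - 4)/(a^2 - a - 6)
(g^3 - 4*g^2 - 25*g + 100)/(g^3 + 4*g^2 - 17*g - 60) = (g - 5)/(g + 3)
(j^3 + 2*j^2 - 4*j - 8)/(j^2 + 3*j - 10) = (j^2 + 4*j + 4)/(j + 5)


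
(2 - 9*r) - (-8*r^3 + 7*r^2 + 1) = 8*r^3 - 7*r^2 - 9*r + 1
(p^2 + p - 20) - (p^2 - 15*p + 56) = 16*p - 76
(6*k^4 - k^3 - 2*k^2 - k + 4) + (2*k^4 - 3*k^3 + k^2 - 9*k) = 8*k^4 - 4*k^3 - k^2 - 10*k + 4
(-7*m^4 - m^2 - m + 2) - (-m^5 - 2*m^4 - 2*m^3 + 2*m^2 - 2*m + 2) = m^5 - 5*m^4 + 2*m^3 - 3*m^2 + m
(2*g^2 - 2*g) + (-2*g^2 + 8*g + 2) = 6*g + 2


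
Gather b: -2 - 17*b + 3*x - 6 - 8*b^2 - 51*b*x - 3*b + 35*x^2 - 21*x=-8*b^2 + b*(-51*x - 20) + 35*x^2 - 18*x - 8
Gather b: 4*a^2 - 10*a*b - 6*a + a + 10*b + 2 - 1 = 4*a^2 - 5*a + b*(10 - 10*a) + 1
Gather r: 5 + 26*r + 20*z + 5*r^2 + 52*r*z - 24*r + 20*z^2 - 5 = 5*r^2 + r*(52*z + 2) + 20*z^2 + 20*z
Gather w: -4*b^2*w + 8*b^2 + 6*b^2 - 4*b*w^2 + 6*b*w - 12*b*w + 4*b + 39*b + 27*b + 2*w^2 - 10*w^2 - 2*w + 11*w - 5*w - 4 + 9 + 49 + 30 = 14*b^2 + 70*b + w^2*(-4*b - 8) + w*(-4*b^2 - 6*b + 4) + 84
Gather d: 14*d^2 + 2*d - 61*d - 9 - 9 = 14*d^2 - 59*d - 18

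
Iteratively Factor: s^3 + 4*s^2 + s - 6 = (s + 3)*(s^2 + s - 2) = (s + 2)*(s + 3)*(s - 1)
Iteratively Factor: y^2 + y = (y)*(y + 1)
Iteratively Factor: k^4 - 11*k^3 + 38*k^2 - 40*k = (k - 4)*(k^3 - 7*k^2 + 10*k) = k*(k - 4)*(k^2 - 7*k + 10) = k*(k - 5)*(k - 4)*(k - 2)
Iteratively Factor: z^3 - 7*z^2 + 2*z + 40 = (z - 4)*(z^2 - 3*z - 10) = (z - 5)*(z - 4)*(z + 2)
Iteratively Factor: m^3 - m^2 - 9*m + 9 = (m + 3)*(m^2 - 4*m + 3) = (m - 1)*(m + 3)*(m - 3)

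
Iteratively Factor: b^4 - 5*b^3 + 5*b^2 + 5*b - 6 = (b - 1)*(b^3 - 4*b^2 + b + 6) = (b - 3)*(b - 1)*(b^2 - b - 2) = (b - 3)*(b - 2)*(b - 1)*(b + 1)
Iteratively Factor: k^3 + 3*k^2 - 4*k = (k + 4)*(k^2 - k) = k*(k + 4)*(k - 1)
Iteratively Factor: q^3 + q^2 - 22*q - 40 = (q - 5)*(q^2 + 6*q + 8) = (q - 5)*(q + 2)*(q + 4)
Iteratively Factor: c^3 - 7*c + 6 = (c - 1)*(c^2 + c - 6) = (c - 1)*(c + 3)*(c - 2)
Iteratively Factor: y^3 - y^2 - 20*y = (y + 4)*(y^2 - 5*y) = y*(y + 4)*(y - 5)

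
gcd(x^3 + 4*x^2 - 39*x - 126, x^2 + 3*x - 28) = x + 7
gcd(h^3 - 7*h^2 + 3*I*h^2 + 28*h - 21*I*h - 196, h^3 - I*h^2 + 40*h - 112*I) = h^2 + 3*I*h + 28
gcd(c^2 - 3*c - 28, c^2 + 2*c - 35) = 1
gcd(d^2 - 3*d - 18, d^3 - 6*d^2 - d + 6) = d - 6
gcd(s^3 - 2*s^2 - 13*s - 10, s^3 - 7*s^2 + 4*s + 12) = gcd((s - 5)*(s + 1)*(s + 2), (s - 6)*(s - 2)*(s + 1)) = s + 1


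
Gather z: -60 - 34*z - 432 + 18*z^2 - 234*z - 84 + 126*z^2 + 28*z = 144*z^2 - 240*z - 576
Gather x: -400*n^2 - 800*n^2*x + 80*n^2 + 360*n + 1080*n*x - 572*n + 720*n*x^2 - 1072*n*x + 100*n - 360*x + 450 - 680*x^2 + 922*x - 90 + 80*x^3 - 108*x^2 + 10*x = -320*n^2 - 112*n + 80*x^3 + x^2*(720*n - 788) + x*(-800*n^2 + 8*n + 572) + 360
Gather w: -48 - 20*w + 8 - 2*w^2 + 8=-2*w^2 - 20*w - 32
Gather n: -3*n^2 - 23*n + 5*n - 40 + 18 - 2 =-3*n^2 - 18*n - 24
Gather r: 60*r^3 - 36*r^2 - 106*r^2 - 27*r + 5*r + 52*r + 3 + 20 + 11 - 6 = 60*r^3 - 142*r^2 + 30*r + 28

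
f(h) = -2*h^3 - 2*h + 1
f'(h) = -6*h^2 - 2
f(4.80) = -229.78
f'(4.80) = -140.24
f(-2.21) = 27.01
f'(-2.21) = -31.30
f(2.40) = -31.45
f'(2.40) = -36.56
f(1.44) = -7.85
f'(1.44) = -14.44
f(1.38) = -7.02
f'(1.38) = -13.43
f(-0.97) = 4.77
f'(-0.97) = -7.65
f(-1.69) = 14.03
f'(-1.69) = -19.14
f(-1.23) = 7.18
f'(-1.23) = -11.08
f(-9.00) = 1477.00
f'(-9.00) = -488.00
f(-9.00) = 1477.00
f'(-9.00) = -488.00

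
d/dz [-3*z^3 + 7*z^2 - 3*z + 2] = -9*z^2 + 14*z - 3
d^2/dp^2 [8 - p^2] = -2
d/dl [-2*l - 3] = -2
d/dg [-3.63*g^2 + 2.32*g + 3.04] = 2.32 - 7.26*g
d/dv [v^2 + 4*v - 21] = 2*v + 4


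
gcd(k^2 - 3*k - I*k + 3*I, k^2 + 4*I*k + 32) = 1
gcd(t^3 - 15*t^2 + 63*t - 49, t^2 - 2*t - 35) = t - 7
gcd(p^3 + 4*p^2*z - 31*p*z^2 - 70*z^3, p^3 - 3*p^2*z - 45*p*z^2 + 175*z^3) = -p^2 - 2*p*z + 35*z^2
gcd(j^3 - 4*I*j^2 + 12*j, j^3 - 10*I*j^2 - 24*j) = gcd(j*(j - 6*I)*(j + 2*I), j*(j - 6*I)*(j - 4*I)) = j^2 - 6*I*j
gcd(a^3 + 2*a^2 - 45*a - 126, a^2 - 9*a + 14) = a - 7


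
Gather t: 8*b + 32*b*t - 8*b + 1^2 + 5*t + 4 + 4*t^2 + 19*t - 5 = 4*t^2 + t*(32*b + 24)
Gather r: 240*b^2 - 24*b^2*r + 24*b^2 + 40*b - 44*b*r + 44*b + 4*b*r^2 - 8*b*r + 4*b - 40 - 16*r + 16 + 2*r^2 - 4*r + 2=264*b^2 + 88*b + r^2*(4*b + 2) + r*(-24*b^2 - 52*b - 20) - 22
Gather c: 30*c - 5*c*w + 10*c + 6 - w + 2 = c*(40 - 5*w) - w + 8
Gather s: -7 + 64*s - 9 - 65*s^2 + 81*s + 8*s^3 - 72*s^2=8*s^3 - 137*s^2 + 145*s - 16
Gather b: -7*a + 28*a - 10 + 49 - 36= 21*a + 3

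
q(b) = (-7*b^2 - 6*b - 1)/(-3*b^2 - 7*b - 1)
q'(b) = (-14*b - 6)/(-3*b^2 - 7*b - 1) + (6*b + 7)*(-7*b^2 - 6*b - 1)/(-3*b^2 - 7*b - 1)^2 = (31*b^2 + 8*b - 1)/(9*b^4 + 42*b^3 + 55*b^2 + 14*b + 1)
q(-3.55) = 4.87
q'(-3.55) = 1.85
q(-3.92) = 4.33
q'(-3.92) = 1.15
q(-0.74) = -0.15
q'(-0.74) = 1.56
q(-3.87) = 4.39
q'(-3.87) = 1.22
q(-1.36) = -1.95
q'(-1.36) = 5.15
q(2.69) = 1.63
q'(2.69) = 0.14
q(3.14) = 1.69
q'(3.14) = 0.12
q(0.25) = 1.00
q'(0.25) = 0.34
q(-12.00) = 2.68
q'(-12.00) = 0.04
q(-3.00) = 6.57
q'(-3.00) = 5.18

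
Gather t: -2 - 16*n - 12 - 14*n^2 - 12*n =-14*n^2 - 28*n - 14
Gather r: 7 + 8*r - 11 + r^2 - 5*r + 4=r^2 + 3*r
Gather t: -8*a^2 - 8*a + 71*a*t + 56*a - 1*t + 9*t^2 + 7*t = -8*a^2 + 48*a + 9*t^2 + t*(71*a + 6)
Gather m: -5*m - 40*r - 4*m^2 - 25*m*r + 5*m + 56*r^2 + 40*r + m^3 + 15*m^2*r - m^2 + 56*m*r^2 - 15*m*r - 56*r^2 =m^3 + m^2*(15*r - 5) + m*(56*r^2 - 40*r)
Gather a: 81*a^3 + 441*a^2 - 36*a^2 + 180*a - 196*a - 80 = 81*a^3 + 405*a^2 - 16*a - 80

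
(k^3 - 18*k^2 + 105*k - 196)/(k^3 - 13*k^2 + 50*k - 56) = (k - 7)/(k - 2)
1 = 1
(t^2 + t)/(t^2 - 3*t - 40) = t*(t + 1)/(t^2 - 3*t - 40)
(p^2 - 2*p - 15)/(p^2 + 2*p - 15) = (p^2 - 2*p - 15)/(p^2 + 2*p - 15)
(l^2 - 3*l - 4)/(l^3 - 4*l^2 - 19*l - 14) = (l - 4)/(l^2 - 5*l - 14)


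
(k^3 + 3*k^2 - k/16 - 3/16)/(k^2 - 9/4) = (16*k^3 + 48*k^2 - k - 3)/(4*(4*k^2 - 9))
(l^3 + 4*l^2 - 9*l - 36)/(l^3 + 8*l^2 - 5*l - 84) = (l + 3)/(l + 7)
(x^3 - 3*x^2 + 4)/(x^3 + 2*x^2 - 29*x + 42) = (x^2 - x - 2)/(x^2 + 4*x - 21)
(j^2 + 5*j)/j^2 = (j + 5)/j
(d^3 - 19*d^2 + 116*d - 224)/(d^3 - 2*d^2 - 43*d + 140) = (d^2 - 15*d + 56)/(d^2 + 2*d - 35)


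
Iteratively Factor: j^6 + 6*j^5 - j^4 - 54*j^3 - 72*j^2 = (j + 2)*(j^5 + 4*j^4 - 9*j^3 - 36*j^2) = (j + 2)*(j + 3)*(j^4 + j^3 - 12*j^2) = (j - 3)*(j + 2)*(j + 3)*(j^3 + 4*j^2) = (j - 3)*(j + 2)*(j + 3)*(j + 4)*(j^2) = j*(j - 3)*(j + 2)*(j + 3)*(j + 4)*(j)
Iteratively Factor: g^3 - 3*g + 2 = (g - 1)*(g^2 + g - 2) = (g - 1)*(g + 2)*(g - 1)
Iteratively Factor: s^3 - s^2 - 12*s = (s)*(s^2 - s - 12) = s*(s + 3)*(s - 4)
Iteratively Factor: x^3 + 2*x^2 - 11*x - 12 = (x + 4)*(x^2 - 2*x - 3) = (x + 1)*(x + 4)*(x - 3)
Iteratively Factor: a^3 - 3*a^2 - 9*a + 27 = (a - 3)*(a^2 - 9) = (a - 3)^2*(a + 3)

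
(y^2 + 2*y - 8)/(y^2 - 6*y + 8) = (y + 4)/(y - 4)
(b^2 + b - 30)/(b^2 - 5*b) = (b + 6)/b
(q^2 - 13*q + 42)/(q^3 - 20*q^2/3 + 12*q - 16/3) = 3*(q^2 - 13*q + 42)/(3*q^3 - 20*q^2 + 36*q - 16)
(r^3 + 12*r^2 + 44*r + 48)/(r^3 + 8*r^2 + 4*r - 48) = (r + 2)/(r - 2)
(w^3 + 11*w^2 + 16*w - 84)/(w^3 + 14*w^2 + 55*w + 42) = (w - 2)/(w + 1)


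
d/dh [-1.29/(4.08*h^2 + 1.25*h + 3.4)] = (10.5264*h + 1.6125)/(4.08*h^2 + 1.25*h + 3.4)^2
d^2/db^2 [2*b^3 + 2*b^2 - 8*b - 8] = 12*b + 4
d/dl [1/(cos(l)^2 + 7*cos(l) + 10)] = (2*cos(l) + 7)*sin(l)/(cos(l)^2 + 7*cos(l) + 10)^2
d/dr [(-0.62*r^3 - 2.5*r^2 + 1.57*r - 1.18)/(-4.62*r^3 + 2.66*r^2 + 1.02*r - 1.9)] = (-13.1992*r^4 + 13.242*r^3 - 19.547*r^2 + 15.7776*r - 1.7794)/(21.3444*r^6 - 24.5784*r^5 - 2.3492*r^4 + 22.9824*r^3 - 9.0676*r^2 - 3.876*r + 3.61)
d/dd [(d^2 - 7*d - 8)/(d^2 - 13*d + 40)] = -6/(d^2 - 10*d + 25)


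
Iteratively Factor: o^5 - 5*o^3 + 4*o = (o)*(o^4 - 5*o^2 + 4) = o*(o - 1)*(o^3 + o^2 - 4*o - 4) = o*(o - 1)*(o + 1)*(o^2 - 4) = o*(o - 2)*(o - 1)*(o + 1)*(o + 2)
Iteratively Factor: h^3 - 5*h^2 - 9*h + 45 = (h + 3)*(h^2 - 8*h + 15) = (h - 3)*(h + 3)*(h - 5)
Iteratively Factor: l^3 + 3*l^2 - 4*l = (l)*(l^2 + 3*l - 4) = l*(l - 1)*(l + 4)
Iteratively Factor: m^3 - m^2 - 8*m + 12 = (m - 2)*(m^2 + m - 6) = (m - 2)^2*(m + 3)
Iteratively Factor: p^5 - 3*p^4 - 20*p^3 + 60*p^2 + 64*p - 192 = (p - 3)*(p^4 - 20*p^2 + 64) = (p - 3)*(p - 2)*(p^3 + 2*p^2 - 16*p - 32) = (p - 3)*(p - 2)*(p + 2)*(p^2 - 16) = (p - 3)*(p - 2)*(p + 2)*(p + 4)*(p - 4)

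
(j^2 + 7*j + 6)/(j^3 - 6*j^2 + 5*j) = (j^2 + 7*j + 6)/(j*(j^2 - 6*j + 5))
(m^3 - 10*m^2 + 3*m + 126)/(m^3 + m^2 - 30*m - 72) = (m - 7)/(m + 4)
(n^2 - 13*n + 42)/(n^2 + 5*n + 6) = (n^2 - 13*n + 42)/(n^2 + 5*n + 6)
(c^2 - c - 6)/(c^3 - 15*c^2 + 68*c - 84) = (c^2 - c - 6)/(c^3 - 15*c^2 + 68*c - 84)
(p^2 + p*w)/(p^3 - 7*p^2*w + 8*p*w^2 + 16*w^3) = p/(p^2 - 8*p*w + 16*w^2)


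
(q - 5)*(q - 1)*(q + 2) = q^3 - 4*q^2 - 7*q + 10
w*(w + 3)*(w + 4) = w^3 + 7*w^2 + 12*w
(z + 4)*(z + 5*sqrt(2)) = z^2 + 4*z + 5*sqrt(2)*z + 20*sqrt(2)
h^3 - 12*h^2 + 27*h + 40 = (h - 8)*(h - 5)*(h + 1)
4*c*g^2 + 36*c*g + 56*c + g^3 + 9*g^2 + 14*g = (4*c + g)*(g + 2)*(g + 7)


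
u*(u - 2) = u^2 - 2*u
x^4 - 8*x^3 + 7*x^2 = x^2*(x - 7)*(x - 1)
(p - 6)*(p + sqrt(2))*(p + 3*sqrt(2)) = p^3 - 6*p^2 + 4*sqrt(2)*p^2 - 24*sqrt(2)*p + 6*p - 36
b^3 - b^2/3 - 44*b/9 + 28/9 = (b - 2)*(b - 2/3)*(b + 7/3)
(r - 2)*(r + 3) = r^2 + r - 6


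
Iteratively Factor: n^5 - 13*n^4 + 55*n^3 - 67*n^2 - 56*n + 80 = (n - 1)*(n^4 - 12*n^3 + 43*n^2 - 24*n - 80) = (n - 5)*(n - 1)*(n^3 - 7*n^2 + 8*n + 16) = (n - 5)*(n - 4)*(n - 1)*(n^2 - 3*n - 4) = (n - 5)*(n - 4)*(n - 1)*(n + 1)*(n - 4)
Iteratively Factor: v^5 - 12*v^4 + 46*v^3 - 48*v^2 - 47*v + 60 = (v - 5)*(v^4 - 7*v^3 + 11*v^2 + 7*v - 12) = (v - 5)*(v - 1)*(v^3 - 6*v^2 + 5*v + 12) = (v - 5)*(v - 3)*(v - 1)*(v^2 - 3*v - 4) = (v - 5)*(v - 4)*(v - 3)*(v - 1)*(v + 1)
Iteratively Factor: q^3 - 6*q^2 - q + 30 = (q - 5)*(q^2 - q - 6) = (q - 5)*(q + 2)*(q - 3)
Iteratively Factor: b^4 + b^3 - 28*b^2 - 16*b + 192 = (b + 4)*(b^3 - 3*b^2 - 16*b + 48) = (b - 4)*(b + 4)*(b^2 + b - 12) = (b - 4)*(b + 4)^2*(b - 3)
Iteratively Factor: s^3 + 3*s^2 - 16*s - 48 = (s + 3)*(s^2 - 16) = (s - 4)*(s + 3)*(s + 4)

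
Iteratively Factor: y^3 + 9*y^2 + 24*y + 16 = (y + 4)*(y^2 + 5*y + 4) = (y + 1)*(y + 4)*(y + 4)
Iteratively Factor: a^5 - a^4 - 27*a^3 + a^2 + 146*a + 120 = (a - 5)*(a^4 + 4*a^3 - 7*a^2 - 34*a - 24) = (a - 5)*(a + 4)*(a^3 - 7*a - 6) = (a - 5)*(a + 1)*(a + 4)*(a^2 - a - 6) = (a - 5)*(a + 1)*(a + 2)*(a + 4)*(a - 3)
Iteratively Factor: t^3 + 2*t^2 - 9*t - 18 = (t + 3)*(t^2 - t - 6) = (t - 3)*(t + 3)*(t + 2)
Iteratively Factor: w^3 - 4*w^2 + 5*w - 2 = (w - 1)*(w^2 - 3*w + 2) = (w - 1)^2*(w - 2)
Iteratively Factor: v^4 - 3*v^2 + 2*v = (v - 1)*(v^3 + v^2 - 2*v) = (v - 1)^2*(v^2 + 2*v) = (v - 1)^2*(v + 2)*(v)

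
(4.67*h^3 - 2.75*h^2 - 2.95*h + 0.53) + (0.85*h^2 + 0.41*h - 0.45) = 4.67*h^3 - 1.9*h^2 - 2.54*h + 0.08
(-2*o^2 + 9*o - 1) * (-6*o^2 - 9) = 12*o^4 - 54*o^3 + 24*o^2 - 81*o + 9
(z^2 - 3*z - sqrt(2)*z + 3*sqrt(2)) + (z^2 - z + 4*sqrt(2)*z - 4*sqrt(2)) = 2*z^2 - 4*z + 3*sqrt(2)*z - sqrt(2)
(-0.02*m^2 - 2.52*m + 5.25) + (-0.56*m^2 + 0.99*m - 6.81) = -0.58*m^2 - 1.53*m - 1.56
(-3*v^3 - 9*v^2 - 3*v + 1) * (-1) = 3*v^3 + 9*v^2 + 3*v - 1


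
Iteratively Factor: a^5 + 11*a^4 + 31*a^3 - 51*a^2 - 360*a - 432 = (a + 3)*(a^4 + 8*a^3 + 7*a^2 - 72*a - 144) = (a + 3)^2*(a^3 + 5*a^2 - 8*a - 48) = (a - 3)*(a + 3)^2*(a^2 + 8*a + 16) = (a - 3)*(a + 3)^2*(a + 4)*(a + 4)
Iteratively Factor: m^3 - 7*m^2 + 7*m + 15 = (m - 5)*(m^2 - 2*m - 3) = (m - 5)*(m - 3)*(m + 1)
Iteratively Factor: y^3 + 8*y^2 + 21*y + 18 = (y + 3)*(y^2 + 5*y + 6) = (y + 2)*(y + 3)*(y + 3)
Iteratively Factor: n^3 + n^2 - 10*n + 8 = (n - 2)*(n^2 + 3*n - 4) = (n - 2)*(n - 1)*(n + 4)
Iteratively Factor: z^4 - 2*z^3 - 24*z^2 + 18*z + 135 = (z - 5)*(z^3 + 3*z^2 - 9*z - 27) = (z - 5)*(z + 3)*(z^2 - 9) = (z - 5)*(z - 3)*(z + 3)*(z + 3)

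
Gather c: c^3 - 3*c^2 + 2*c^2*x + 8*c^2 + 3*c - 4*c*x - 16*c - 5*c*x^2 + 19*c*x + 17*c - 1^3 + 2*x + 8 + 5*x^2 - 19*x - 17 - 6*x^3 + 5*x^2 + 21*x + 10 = c^3 + c^2*(2*x + 5) + c*(-5*x^2 + 15*x + 4) - 6*x^3 + 10*x^2 + 4*x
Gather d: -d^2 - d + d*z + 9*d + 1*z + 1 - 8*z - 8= -d^2 + d*(z + 8) - 7*z - 7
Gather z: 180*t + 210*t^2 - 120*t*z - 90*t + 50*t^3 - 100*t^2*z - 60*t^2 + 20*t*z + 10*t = 50*t^3 + 150*t^2 + 100*t + z*(-100*t^2 - 100*t)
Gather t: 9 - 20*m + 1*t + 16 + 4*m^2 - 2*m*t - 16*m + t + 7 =4*m^2 - 36*m + t*(2 - 2*m) + 32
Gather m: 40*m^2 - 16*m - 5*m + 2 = 40*m^2 - 21*m + 2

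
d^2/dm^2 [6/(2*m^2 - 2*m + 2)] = 6*(-m^2 + m + (2*m - 1)^2 - 1)/(m^2 - m + 1)^3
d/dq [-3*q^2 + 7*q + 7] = 7 - 6*q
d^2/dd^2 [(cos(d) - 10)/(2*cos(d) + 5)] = 25*(-5*cos(d) + cos(2*d) - 3)/(2*cos(d) + 5)^3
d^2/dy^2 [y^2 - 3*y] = 2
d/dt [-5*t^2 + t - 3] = 1 - 10*t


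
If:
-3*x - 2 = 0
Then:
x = -2/3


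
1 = 1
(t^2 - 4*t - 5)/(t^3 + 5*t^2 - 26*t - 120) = (t + 1)/(t^2 + 10*t + 24)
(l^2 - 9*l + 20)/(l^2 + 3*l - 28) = (l - 5)/(l + 7)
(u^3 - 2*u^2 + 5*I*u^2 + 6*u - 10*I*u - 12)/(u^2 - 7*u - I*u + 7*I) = (u^2 + u*(-2 + 6*I) - 12*I)/(u - 7)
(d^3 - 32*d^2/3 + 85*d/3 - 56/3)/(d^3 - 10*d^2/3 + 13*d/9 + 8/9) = 3*(d - 7)/(3*d + 1)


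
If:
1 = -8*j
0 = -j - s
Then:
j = -1/8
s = 1/8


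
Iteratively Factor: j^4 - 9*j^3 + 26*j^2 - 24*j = (j - 4)*(j^3 - 5*j^2 + 6*j) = j*(j - 4)*(j^2 - 5*j + 6) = j*(j - 4)*(j - 2)*(j - 3)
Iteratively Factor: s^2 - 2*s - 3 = (s - 3)*(s + 1)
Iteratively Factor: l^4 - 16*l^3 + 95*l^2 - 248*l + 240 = (l - 3)*(l^3 - 13*l^2 + 56*l - 80) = (l - 4)*(l - 3)*(l^2 - 9*l + 20) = (l - 5)*(l - 4)*(l - 3)*(l - 4)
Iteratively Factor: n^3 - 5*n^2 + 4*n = (n - 1)*(n^2 - 4*n) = n*(n - 1)*(n - 4)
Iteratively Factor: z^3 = (z)*(z^2) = z^2*(z)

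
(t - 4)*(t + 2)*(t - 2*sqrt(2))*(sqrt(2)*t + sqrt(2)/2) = sqrt(2)*t^4 - 4*t^3 - 3*sqrt(2)*t^3/2 - 9*sqrt(2)*t^2 + 6*t^2 - 4*sqrt(2)*t + 36*t + 16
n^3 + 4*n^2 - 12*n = n*(n - 2)*(n + 6)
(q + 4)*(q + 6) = q^2 + 10*q + 24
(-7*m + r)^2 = 49*m^2 - 14*m*r + r^2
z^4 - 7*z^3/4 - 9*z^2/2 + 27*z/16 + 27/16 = (z - 3)*(z - 3/4)*(z + 1/2)*(z + 3/2)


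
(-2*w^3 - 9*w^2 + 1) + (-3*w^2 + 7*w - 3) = -2*w^3 - 12*w^2 + 7*w - 2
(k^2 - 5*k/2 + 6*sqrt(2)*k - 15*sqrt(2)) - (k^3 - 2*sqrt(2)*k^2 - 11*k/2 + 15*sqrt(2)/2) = -k^3 + k^2 + 2*sqrt(2)*k^2 + 3*k + 6*sqrt(2)*k - 45*sqrt(2)/2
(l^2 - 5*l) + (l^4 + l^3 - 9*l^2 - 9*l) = l^4 + l^3 - 8*l^2 - 14*l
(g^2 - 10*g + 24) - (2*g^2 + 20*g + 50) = -g^2 - 30*g - 26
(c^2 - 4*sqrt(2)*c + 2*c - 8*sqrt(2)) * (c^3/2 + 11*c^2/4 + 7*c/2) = c^5/2 - 2*sqrt(2)*c^4 + 15*c^4/4 - 15*sqrt(2)*c^3 + 9*c^3 - 36*sqrt(2)*c^2 + 7*c^2 - 28*sqrt(2)*c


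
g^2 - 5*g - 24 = (g - 8)*(g + 3)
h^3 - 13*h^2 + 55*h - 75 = (h - 5)^2*(h - 3)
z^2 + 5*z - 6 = (z - 1)*(z + 6)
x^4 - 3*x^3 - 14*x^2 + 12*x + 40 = (x - 5)*(x - 2)*(x + 2)^2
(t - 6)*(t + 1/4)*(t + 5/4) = t^3 - 9*t^2/2 - 139*t/16 - 15/8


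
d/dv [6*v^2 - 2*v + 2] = 12*v - 2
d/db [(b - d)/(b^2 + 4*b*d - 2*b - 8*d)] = (b^2 + 4*b*d - 2*b - 8*d - 2*(b - d)*(b + 2*d - 1))/(b^2 + 4*b*d - 2*b - 8*d)^2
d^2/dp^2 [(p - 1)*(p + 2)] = 2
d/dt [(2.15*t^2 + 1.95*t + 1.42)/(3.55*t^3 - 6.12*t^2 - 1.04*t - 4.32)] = (-7.6325*t^4 - 13.845*t^3 - 5.425*t^2 - 1.1952*t - 6.9472)/(12.6025*t^6 - 43.452*t^5 + 30.0704*t^4 - 17.9424*t^3 + 53.9584*t^2 + 8.9856*t + 18.6624)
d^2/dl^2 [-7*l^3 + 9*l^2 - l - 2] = 18 - 42*l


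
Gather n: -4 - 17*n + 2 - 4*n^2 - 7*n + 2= -4*n^2 - 24*n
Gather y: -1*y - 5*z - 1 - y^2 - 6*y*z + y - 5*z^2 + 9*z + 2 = -y^2 - 6*y*z - 5*z^2 + 4*z + 1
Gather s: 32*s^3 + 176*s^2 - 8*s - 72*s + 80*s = 32*s^3 + 176*s^2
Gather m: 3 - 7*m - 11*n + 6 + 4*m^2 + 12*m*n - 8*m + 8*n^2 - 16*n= 4*m^2 + m*(12*n - 15) + 8*n^2 - 27*n + 9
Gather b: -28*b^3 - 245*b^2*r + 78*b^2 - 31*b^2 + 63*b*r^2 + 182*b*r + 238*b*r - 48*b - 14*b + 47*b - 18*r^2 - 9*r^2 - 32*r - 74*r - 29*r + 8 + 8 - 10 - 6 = -28*b^3 + b^2*(47 - 245*r) + b*(63*r^2 + 420*r - 15) - 27*r^2 - 135*r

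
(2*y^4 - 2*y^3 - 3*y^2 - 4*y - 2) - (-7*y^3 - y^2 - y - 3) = 2*y^4 + 5*y^3 - 2*y^2 - 3*y + 1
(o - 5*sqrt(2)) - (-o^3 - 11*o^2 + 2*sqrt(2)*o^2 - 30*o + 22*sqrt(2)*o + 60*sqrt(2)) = o^3 - 2*sqrt(2)*o^2 + 11*o^2 - 22*sqrt(2)*o + 31*o - 65*sqrt(2)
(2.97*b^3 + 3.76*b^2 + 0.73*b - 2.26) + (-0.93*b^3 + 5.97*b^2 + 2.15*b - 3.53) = 2.04*b^3 + 9.73*b^2 + 2.88*b - 5.79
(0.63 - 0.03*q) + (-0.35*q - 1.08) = -0.38*q - 0.45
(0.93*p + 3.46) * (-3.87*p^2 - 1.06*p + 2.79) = -3.5991*p^3 - 14.376*p^2 - 1.0729*p + 9.6534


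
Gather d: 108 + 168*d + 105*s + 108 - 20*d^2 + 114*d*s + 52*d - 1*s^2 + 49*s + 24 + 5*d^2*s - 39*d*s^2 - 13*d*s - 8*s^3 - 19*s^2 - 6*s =d^2*(5*s - 20) + d*(-39*s^2 + 101*s + 220) - 8*s^3 - 20*s^2 + 148*s + 240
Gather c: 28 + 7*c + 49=7*c + 77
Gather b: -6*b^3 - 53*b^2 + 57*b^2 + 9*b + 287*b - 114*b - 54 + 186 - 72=-6*b^3 + 4*b^2 + 182*b + 60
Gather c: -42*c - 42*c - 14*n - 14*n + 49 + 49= -84*c - 28*n + 98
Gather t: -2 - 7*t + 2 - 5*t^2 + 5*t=-5*t^2 - 2*t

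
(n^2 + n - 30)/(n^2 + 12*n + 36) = (n - 5)/(n + 6)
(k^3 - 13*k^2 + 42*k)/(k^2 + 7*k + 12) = k*(k^2 - 13*k + 42)/(k^2 + 7*k + 12)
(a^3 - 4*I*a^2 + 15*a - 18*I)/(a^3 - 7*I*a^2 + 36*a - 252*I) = (a^2 + 2*I*a + 3)/(a^2 - I*a + 42)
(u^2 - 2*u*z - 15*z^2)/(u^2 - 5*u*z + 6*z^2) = (u^2 - 2*u*z - 15*z^2)/(u^2 - 5*u*z + 6*z^2)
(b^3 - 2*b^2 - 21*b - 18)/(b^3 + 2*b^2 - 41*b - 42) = (b + 3)/(b + 7)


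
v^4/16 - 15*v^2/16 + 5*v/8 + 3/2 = (v/4 + 1/4)*(v/4 + 1)*(v - 3)*(v - 2)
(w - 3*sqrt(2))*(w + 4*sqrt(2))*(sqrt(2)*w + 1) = sqrt(2)*w^3 + 3*w^2 - 23*sqrt(2)*w - 24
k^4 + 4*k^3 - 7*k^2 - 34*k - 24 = (k - 3)*(k + 1)*(k + 2)*(k + 4)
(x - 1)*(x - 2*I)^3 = x^4 - x^3 - 6*I*x^3 - 12*x^2 + 6*I*x^2 + 12*x + 8*I*x - 8*I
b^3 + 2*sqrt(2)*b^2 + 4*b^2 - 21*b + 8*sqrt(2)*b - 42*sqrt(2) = (b - 3)*(b + 7)*(b + 2*sqrt(2))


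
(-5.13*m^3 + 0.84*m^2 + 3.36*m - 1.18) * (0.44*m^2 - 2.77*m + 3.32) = -2.2572*m^5 + 14.5797*m^4 - 17.88*m^3 - 7.0376*m^2 + 14.4238*m - 3.9176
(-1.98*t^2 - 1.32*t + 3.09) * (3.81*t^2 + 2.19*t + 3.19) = -7.5438*t^4 - 9.3654*t^3 + 2.5659*t^2 + 2.5563*t + 9.8571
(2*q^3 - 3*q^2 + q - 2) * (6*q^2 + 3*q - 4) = 12*q^5 - 12*q^4 - 11*q^3 + 3*q^2 - 10*q + 8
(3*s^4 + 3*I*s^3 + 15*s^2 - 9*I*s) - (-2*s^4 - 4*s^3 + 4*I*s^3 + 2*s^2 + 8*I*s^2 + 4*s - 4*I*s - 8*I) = 5*s^4 + 4*s^3 - I*s^3 + 13*s^2 - 8*I*s^2 - 4*s - 5*I*s + 8*I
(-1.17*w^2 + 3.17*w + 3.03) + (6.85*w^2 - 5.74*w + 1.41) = 5.68*w^2 - 2.57*w + 4.44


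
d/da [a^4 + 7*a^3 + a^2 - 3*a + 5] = 4*a^3 + 21*a^2 + 2*a - 3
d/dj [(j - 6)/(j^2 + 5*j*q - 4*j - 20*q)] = (j^2 + 5*j*q - 4*j - 20*q - (j - 6)*(2*j + 5*q - 4))/(j^2 + 5*j*q - 4*j - 20*q)^2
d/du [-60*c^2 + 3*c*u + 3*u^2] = 3*c + 6*u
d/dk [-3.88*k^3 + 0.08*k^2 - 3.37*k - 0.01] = -11.64*k^2 + 0.16*k - 3.37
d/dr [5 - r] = -1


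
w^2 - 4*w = w*(w - 4)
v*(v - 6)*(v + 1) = v^3 - 5*v^2 - 6*v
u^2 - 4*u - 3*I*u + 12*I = (u - 4)*(u - 3*I)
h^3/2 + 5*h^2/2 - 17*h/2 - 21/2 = (h/2 + 1/2)*(h - 3)*(h + 7)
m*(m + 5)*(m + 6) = m^3 + 11*m^2 + 30*m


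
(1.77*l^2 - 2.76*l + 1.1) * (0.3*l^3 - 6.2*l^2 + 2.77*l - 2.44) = 0.531*l^5 - 11.802*l^4 + 22.3449*l^3 - 18.784*l^2 + 9.7814*l - 2.684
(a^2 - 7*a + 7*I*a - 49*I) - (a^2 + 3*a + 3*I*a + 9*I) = -10*a + 4*I*a - 58*I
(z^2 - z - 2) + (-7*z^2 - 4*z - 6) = -6*z^2 - 5*z - 8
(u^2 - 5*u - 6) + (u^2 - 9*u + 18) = 2*u^2 - 14*u + 12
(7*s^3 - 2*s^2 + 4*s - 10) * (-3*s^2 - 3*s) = -21*s^5 - 15*s^4 - 6*s^3 + 18*s^2 + 30*s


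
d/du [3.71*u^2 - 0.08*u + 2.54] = 7.42*u - 0.08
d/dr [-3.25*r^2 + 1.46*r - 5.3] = 1.46 - 6.5*r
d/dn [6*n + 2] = 6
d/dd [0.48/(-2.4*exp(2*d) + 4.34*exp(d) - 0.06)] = (2.304*exp(d) - 2.0832)*exp(d)/(2.4*exp(2*d) - 4.34*exp(d) + 0.06)^2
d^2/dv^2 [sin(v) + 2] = -sin(v)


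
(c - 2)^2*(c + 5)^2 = c^4 + 6*c^3 - 11*c^2 - 60*c + 100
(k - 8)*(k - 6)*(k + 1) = k^3 - 13*k^2 + 34*k + 48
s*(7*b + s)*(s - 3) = 7*b*s^2 - 21*b*s + s^3 - 3*s^2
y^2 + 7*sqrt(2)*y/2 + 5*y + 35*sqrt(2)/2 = (y + 5)*(y + 7*sqrt(2)/2)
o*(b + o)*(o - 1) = b*o^2 - b*o + o^3 - o^2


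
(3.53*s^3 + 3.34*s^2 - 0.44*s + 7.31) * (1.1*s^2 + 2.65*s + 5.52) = 3.883*s^5 + 13.0285*s^4 + 27.8526*s^3 + 25.3118*s^2 + 16.9427*s + 40.3512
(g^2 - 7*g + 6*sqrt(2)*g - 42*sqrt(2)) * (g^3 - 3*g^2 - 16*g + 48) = g^5 - 10*g^4 + 6*sqrt(2)*g^4 - 60*sqrt(2)*g^3 + 5*g^3 + 30*sqrt(2)*g^2 + 160*g^2 - 336*g + 960*sqrt(2)*g - 2016*sqrt(2)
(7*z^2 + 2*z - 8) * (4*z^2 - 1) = 28*z^4 + 8*z^3 - 39*z^2 - 2*z + 8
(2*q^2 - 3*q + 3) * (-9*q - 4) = -18*q^3 + 19*q^2 - 15*q - 12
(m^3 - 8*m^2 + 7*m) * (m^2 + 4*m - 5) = m^5 - 4*m^4 - 30*m^3 + 68*m^2 - 35*m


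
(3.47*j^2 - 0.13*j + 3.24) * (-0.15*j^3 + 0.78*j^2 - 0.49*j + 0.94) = -0.5205*j^5 + 2.7261*j^4 - 2.2877*j^3 + 5.8527*j^2 - 1.7098*j + 3.0456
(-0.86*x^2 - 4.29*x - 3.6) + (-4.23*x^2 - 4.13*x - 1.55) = -5.09*x^2 - 8.42*x - 5.15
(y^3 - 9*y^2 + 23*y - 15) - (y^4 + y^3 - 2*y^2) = -y^4 - 7*y^2 + 23*y - 15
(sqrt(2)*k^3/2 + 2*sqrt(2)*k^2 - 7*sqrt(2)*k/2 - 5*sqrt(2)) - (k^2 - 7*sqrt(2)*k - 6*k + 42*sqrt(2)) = sqrt(2)*k^3/2 - k^2 + 2*sqrt(2)*k^2 + 7*sqrt(2)*k/2 + 6*k - 47*sqrt(2)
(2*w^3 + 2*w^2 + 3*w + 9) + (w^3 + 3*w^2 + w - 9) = 3*w^3 + 5*w^2 + 4*w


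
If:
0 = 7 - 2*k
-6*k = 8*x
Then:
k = 7/2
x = -21/8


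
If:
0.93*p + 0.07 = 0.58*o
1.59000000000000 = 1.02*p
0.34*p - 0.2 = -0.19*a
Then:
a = -1.74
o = 2.62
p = 1.56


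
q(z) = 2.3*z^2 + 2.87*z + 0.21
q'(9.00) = 44.27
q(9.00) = 212.34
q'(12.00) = 58.07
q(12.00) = 365.85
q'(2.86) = 16.03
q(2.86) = 27.23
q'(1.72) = 10.78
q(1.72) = 11.95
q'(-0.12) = 2.32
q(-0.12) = -0.10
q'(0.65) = 5.86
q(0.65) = 3.05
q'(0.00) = 2.87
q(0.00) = 0.21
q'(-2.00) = -6.33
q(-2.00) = 3.67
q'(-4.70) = -18.75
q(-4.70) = 37.53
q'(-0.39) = 1.08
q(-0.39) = -0.56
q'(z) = 4.6*z + 2.87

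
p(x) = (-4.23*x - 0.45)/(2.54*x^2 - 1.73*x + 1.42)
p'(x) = (1.73 - 5.08*x)*(-4.23*x - 0.45)/(2.54*x^2 - 1.73*x + 1.42)^2 - 4.23/(2.54*x^2 - 1.73*x + 1.42)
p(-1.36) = 0.63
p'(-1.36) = 0.14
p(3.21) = -0.64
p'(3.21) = 0.23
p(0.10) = -0.69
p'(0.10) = -3.98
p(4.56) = -0.43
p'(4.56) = 0.11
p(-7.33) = 0.20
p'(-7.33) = 0.02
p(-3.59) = 0.37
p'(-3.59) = 0.08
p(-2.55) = 0.46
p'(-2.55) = 0.11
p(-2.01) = 0.53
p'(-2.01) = 0.14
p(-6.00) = 0.24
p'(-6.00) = 0.03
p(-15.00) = 0.11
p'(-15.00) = 0.01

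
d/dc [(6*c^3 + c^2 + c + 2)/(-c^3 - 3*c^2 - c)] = (-17*c^4 - 10*c^3 + 8*c^2 + 12*c + 2)/(c^2*(c^4 + 6*c^3 + 11*c^2 + 6*c + 1))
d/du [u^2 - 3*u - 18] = 2*u - 3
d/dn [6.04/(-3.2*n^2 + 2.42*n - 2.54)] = (38.656*n - 14.6168)/(3.2*n^2 - 2.42*n + 2.54)^2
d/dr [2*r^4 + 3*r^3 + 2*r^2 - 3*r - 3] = 8*r^3 + 9*r^2 + 4*r - 3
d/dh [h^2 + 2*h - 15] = 2*h + 2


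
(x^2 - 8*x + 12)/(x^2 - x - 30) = (x - 2)/(x + 5)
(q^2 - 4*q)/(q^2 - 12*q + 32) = q/(q - 8)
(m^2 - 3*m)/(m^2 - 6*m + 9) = m/(m - 3)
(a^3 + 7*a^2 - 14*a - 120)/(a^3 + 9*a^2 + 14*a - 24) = (a^2 + a - 20)/(a^2 + 3*a - 4)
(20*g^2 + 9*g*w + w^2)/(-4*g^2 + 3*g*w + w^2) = (5*g + w)/(-g + w)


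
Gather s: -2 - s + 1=-s - 1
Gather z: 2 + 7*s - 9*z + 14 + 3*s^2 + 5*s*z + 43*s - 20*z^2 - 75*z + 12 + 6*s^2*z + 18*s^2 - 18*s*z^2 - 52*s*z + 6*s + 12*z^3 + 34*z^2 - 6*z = 21*s^2 + 56*s + 12*z^3 + z^2*(14 - 18*s) + z*(6*s^2 - 47*s - 90) + 28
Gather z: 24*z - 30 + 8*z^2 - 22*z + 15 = 8*z^2 + 2*z - 15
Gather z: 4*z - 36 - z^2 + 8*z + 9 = -z^2 + 12*z - 27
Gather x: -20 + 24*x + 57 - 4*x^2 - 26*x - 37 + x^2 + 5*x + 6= -3*x^2 + 3*x + 6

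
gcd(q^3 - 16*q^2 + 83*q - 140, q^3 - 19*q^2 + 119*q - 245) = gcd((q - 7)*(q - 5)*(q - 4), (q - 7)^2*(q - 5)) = q^2 - 12*q + 35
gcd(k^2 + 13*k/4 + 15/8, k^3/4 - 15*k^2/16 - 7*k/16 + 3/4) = 1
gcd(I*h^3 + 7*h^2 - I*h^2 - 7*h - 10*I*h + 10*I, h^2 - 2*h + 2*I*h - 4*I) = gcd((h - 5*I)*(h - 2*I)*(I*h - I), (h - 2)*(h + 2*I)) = 1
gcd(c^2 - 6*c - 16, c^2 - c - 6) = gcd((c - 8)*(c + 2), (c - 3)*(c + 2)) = c + 2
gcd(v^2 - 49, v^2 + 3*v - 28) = v + 7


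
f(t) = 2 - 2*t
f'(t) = -2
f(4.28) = -6.56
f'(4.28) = -2.00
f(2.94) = -3.88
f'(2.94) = -2.00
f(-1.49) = 4.98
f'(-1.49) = -2.00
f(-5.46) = 12.92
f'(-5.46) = -2.00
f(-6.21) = 14.42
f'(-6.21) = -2.00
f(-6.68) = 15.36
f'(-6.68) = -2.00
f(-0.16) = 2.32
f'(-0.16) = -2.00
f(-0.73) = 3.46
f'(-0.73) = -2.00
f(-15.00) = 32.00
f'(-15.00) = -2.00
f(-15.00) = 32.00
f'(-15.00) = -2.00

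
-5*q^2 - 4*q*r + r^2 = (-5*q + r)*(q + r)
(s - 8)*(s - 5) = s^2 - 13*s + 40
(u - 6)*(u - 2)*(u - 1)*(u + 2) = u^4 - 7*u^3 + 2*u^2 + 28*u - 24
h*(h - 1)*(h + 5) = h^3 + 4*h^2 - 5*h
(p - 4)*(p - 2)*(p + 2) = p^3 - 4*p^2 - 4*p + 16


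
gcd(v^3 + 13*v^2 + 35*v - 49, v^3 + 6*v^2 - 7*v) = v^2 + 6*v - 7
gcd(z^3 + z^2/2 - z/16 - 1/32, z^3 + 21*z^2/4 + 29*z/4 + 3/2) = z + 1/4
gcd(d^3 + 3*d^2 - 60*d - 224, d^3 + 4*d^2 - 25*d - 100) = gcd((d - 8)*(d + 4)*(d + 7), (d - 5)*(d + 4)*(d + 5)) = d + 4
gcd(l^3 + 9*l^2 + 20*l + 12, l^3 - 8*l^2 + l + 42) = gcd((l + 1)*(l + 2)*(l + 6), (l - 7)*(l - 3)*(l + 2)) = l + 2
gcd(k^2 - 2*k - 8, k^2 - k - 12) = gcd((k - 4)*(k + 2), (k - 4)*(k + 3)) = k - 4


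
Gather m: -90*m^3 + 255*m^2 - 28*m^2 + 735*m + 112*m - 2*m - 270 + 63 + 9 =-90*m^3 + 227*m^2 + 845*m - 198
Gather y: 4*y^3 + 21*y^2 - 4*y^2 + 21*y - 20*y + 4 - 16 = 4*y^3 + 17*y^2 + y - 12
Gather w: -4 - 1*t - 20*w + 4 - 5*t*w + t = w*(-5*t - 20)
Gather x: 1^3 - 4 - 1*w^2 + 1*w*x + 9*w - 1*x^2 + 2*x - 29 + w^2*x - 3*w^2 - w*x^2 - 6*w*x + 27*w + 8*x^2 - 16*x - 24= -4*w^2 + 36*w + x^2*(7 - w) + x*(w^2 - 5*w - 14) - 56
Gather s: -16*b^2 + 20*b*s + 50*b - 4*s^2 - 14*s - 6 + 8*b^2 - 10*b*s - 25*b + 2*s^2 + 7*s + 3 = -8*b^2 + 25*b - 2*s^2 + s*(10*b - 7) - 3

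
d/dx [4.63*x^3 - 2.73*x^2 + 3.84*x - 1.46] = 13.89*x^2 - 5.46*x + 3.84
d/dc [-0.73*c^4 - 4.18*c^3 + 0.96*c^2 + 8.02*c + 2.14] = -2.92*c^3 - 12.54*c^2 + 1.92*c + 8.02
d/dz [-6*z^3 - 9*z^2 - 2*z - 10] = -18*z^2 - 18*z - 2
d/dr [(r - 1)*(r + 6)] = 2*r + 5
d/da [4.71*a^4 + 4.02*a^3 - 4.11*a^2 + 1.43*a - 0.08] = 18.84*a^3 + 12.06*a^2 - 8.22*a + 1.43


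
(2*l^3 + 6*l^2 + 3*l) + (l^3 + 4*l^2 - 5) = 3*l^3 + 10*l^2 + 3*l - 5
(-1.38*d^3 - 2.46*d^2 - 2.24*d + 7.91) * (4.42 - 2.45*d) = 3.381*d^4 - 0.0725999999999996*d^3 - 5.3852*d^2 - 29.2803*d + 34.9622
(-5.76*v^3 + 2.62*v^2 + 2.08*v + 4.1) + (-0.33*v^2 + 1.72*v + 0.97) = -5.76*v^3 + 2.29*v^2 + 3.8*v + 5.07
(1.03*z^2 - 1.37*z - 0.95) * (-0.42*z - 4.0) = -0.4326*z^3 - 3.5446*z^2 + 5.879*z + 3.8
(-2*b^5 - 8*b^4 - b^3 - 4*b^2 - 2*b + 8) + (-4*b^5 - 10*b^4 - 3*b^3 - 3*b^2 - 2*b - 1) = -6*b^5 - 18*b^4 - 4*b^3 - 7*b^2 - 4*b + 7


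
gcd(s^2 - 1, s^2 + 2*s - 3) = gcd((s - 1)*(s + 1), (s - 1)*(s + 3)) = s - 1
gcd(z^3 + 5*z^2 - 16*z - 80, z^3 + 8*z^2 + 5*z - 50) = z + 5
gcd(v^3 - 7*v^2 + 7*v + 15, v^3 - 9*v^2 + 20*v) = v - 5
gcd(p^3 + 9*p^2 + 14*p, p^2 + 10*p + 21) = p + 7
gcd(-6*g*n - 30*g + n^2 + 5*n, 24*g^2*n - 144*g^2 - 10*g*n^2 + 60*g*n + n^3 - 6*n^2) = 6*g - n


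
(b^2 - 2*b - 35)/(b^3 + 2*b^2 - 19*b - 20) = (b - 7)/(b^2 - 3*b - 4)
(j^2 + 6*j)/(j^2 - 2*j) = (j + 6)/(j - 2)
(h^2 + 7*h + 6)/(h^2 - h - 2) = (h + 6)/(h - 2)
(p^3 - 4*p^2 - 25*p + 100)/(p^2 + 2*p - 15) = (p^2 - 9*p + 20)/(p - 3)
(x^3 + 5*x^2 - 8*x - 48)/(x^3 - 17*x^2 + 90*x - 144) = (x^2 + 8*x + 16)/(x^2 - 14*x + 48)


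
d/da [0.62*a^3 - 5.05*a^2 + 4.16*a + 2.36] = 1.86*a^2 - 10.1*a + 4.16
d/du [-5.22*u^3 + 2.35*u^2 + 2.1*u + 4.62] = -15.66*u^2 + 4.7*u + 2.1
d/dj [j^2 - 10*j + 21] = 2*j - 10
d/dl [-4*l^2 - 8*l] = -8*l - 8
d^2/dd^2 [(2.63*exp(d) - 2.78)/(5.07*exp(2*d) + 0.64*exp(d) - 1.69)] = (67.603887*exp(4*d) - 294.372312*exp(3*d) + 108.146142*exp(2*d) - 93.573576*exp(d) + 4.504695)*exp(d)/(130.323843*exp(6*d) + 49.353408*exp(5*d) - 124.093827*exp(4*d) - 32.640128*exp(3*d) + 41.364609*exp(2*d) + 5.483712*exp(d) - 4.826809)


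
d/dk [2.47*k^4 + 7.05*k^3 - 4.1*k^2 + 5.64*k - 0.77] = 9.88*k^3 + 21.15*k^2 - 8.2*k + 5.64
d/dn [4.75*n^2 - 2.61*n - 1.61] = 9.5*n - 2.61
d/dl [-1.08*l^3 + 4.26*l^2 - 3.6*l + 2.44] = -3.24*l^2 + 8.52*l - 3.6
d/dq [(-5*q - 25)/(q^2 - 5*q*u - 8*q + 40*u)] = 5*(-q^2 + 5*q*u + 8*q - 40*u - (q + 5)*(-2*q + 5*u + 8))/(q^2 - 5*q*u - 8*q + 40*u)^2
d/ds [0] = 0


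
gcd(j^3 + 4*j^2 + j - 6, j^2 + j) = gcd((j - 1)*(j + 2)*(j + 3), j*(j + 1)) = 1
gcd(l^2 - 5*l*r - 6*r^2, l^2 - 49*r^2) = 1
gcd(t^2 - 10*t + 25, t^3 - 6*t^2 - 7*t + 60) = t - 5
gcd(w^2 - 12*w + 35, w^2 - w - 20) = w - 5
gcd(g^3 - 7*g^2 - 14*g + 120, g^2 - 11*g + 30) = g^2 - 11*g + 30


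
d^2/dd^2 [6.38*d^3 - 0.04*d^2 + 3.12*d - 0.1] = 38.28*d - 0.08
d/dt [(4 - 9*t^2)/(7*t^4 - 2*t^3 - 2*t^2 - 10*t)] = 2*(63*t^5 - 9*t^4 - 56*t^3 + 57*t^2 + 8*t + 20)/(t^2*(49*t^6 - 28*t^5 - 24*t^4 - 132*t^3 + 44*t^2 + 40*t + 100))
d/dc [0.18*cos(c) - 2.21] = -0.18*sin(c)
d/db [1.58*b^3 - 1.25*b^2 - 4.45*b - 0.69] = 4.74*b^2 - 2.5*b - 4.45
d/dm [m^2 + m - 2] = 2*m + 1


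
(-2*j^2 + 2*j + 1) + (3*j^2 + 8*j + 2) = j^2 + 10*j + 3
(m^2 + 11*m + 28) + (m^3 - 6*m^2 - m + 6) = m^3 - 5*m^2 + 10*m + 34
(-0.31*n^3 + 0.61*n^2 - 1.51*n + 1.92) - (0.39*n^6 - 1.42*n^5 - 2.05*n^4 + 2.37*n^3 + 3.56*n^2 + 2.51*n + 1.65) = -0.39*n^6 + 1.42*n^5 + 2.05*n^4 - 2.68*n^3 - 2.95*n^2 - 4.02*n + 0.27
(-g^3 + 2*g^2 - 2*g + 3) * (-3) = 3*g^3 - 6*g^2 + 6*g - 9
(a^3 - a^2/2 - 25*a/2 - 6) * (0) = 0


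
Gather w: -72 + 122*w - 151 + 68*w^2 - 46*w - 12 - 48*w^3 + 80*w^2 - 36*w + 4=-48*w^3 + 148*w^2 + 40*w - 231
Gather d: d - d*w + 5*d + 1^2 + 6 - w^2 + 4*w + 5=d*(6 - w) - w^2 + 4*w + 12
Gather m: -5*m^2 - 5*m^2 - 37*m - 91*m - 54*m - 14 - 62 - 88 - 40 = -10*m^2 - 182*m - 204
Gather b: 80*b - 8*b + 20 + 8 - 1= 72*b + 27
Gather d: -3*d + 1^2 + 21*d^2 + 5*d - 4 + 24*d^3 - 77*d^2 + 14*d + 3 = 24*d^3 - 56*d^2 + 16*d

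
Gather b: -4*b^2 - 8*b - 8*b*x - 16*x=-4*b^2 + b*(-8*x - 8) - 16*x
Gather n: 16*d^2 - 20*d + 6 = 16*d^2 - 20*d + 6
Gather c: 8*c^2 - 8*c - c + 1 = 8*c^2 - 9*c + 1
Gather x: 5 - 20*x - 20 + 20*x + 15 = 0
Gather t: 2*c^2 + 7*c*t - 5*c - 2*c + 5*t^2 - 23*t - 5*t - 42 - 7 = 2*c^2 - 7*c + 5*t^2 + t*(7*c - 28) - 49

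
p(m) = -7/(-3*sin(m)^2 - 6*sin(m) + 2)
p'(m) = -7*(6*sin(m)*cos(m) + 6*cos(m))/(-3*sin(m)^2 - 6*sin(m) + 2)^2 = -42*(sin(m) + 1)*cos(m)/(3*sin(m)^2 + 6*sin(m) - 2)^2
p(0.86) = 1.64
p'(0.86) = -2.64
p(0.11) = -5.36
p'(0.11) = -27.20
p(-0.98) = -1.42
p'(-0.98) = -0.16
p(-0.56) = -1.61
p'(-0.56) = -0.89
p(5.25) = -1.42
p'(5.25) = -0.12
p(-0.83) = -1.46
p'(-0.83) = -0.32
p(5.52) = -1.48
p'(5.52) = -0.42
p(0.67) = 2.43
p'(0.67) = -6.42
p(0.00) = -3.50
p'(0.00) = -10.50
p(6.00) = -2.03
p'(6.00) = -2.45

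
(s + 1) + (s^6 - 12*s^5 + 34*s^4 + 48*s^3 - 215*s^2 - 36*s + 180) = s^6 - 12*s^5 + 34*s^4 + 48*s^3 - 215*s^2 - 35*s + 181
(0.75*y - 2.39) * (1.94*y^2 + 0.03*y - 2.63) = 1.455*y^3 - 4.6141*y^2 - 2.0442*y + 6.2857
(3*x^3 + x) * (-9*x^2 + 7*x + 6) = -27*x^5 + 21*x^4 + 9*x^3 + 7*x^2 + 6*x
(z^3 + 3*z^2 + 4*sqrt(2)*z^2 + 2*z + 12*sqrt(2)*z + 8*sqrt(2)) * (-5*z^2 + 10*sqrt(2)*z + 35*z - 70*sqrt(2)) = -5*z^5 - 10*sqrt(2)*z^4 + 20*z^4 + 40*sqrt(2)*z^3 + 175*z^3 - 250*z^2 + 190*sqrt(2)*z^2 - 1520*z + 140*sqrt(2)*z - 1120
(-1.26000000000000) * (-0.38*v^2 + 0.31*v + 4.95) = 0.4788*v^2 - 0.3906*v - 6.237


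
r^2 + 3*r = r*(r + 3)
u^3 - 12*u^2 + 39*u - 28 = (u - 7)*(u - 4)*(u - 1)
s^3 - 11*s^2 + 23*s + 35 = (s - 7)*(s - 5)*(s + 1)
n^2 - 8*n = n*(n - 8)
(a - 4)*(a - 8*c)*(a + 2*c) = a^3 - 6*a^2*c - 4*a^2 - 16*a*c^2 + 24*a*c + 64*c^2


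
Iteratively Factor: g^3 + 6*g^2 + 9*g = (g)*(g^2 + 6*g + 9) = g*(g + 3)*(g + 3)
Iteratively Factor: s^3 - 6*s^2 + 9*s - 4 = (s - 1)*(s^2 - 5*s + 4) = (s - 1)^2*(s - 4)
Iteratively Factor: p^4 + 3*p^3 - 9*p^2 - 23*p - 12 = (p + 1)*(p^3 + 2*p^2 - 11*p - 12) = (p + 1)^2*(p^2 + p - 12) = (p + 1)^2*(p + 4)*(p - 3)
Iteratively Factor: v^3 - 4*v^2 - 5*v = (v)*(v^2 - 4*v - 5) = v*(v + 1)*(v - 5)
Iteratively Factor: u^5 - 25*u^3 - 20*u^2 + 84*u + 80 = (u - 5)*(u^4 + 5*u^3 - 20*u - 16) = (u - 5)*(u + 1)*(u^3 + 4*u^2 - 4*u - 16) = (u - 5)*(u + 1)*(u + 2)*(u^2 + 2*u - 8) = (u - 5)*(u - 2)*(u + 1)*(u + 2)*(u + 4)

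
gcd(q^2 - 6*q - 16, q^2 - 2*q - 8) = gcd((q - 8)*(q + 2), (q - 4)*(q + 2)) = q + 2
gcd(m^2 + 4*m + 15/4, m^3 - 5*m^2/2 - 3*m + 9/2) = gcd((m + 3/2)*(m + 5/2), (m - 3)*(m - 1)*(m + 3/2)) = m + 3/2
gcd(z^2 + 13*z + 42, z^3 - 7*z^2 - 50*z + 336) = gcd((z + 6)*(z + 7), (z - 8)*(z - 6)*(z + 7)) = z + 7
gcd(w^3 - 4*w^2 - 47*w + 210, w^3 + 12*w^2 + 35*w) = w + 7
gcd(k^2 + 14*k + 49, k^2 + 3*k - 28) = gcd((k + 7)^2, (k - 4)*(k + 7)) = k + 7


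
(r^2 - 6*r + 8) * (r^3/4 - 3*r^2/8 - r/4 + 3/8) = r^5/4 - 15*r^4/8 + 4*r^3 - 9*r^2/8 - 17*r/4 + 3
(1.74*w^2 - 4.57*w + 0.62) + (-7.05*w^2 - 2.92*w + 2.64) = -5.31*w^2 - 7.49*w + 3.26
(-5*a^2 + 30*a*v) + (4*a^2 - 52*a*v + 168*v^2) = -a^2 - 22*a*v + 168*v^2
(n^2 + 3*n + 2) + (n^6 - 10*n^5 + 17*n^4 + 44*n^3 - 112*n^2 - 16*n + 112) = n^6 - 10*n^5 + 17*n^4 + 44*n^3 - 111*n^2 - 13*n + 114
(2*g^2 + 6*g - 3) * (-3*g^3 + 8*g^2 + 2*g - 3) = -6*g^5 - 2*g^4 + 61*g^3 - 18*g^2 - 24*g + 9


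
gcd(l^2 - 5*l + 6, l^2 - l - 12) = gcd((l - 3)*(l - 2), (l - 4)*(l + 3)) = 1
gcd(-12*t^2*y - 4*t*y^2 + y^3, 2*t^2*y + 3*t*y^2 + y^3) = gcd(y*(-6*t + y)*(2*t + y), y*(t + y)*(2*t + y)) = 2*t*y + y^2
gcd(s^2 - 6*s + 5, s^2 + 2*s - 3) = s - 1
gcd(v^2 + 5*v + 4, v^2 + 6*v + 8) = v + 4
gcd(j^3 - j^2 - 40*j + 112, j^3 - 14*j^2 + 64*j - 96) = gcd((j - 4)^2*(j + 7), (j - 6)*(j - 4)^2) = j^2 - 8*j + 16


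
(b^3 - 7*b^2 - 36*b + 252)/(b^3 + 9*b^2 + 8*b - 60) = (b^2 - 13*b + 42)/(b^2 + 3*b - 10)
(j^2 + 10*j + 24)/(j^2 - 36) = (j + 4)/(j - 6)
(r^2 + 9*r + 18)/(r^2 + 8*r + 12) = (r + 3)/(r + 2)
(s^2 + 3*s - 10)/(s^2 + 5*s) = (s - 2)/s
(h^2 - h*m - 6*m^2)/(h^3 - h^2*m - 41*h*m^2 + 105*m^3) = (h + 2*m)/(h^2 + 2*h*m - 35*m^2)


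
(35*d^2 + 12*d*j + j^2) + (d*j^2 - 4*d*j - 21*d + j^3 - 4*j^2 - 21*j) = 35*d^2 + d*j^2 + 8*d*j - 21*d + j^3 - 3*j^2 - 21*j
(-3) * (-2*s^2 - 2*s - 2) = 6*s^2 + 6*s + 6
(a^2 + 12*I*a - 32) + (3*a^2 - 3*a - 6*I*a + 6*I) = 4*a^2 - 3*a + 6*I*a - 32 + 6*I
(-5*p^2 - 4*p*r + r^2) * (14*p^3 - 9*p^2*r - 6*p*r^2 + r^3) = -70*p^5 - 11*p^4*r + 80*p^3*r^2 + 10*p^2*r^3 - 10*p*r^4 + r^5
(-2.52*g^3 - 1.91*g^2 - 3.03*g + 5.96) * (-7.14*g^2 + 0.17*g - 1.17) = 17.9928*g^5 + 13.209*g^4 + 24.2579*g^3 - 40.8348*g^2 + 4.5583*g - 6.9732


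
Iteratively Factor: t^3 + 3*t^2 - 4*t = (t + 4)*(t^2 - t) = (t - 1)*(t + 4)*(t)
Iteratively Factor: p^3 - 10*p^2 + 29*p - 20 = (p - 4)*(p^2 - 6*p + 5) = (p - 4)*(p - 1)*(p - 5)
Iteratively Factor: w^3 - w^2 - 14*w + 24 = (w - 2)*(w^2 + w - 12) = (w - 2)*(w + 4)*(w - 3)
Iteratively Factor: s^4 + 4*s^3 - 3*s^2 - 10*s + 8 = (s - 1)*(s^3 + 5*s^2 + 2*s - 8) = (s - 1)*(s + 2)*(s^2 + 3*s - 4) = (s - 1)*(s + 2)*(s + 4)*(s - 1)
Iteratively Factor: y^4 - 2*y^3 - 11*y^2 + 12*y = (y + 3)*(y^3 - 5*y^2 + 4*y) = y*(y + 3)*(y^2 - 5*y + 4) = y*(y - 4)*(y + 3)*(y - 1)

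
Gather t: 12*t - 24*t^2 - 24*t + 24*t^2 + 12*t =0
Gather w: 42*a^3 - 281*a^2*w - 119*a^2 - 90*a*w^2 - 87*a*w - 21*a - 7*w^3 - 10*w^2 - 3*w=42*a^3 - 119*a^2 - 21*a - 7*w^3 + w^2*(-90*a - 10) + w*(-281*a^2 - 87*a - 3)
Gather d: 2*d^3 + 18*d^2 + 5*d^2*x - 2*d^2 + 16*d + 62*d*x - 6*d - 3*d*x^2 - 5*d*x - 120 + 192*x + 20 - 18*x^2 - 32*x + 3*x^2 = 2*d^3 + d^2*(5*x + 16) + d*(-3*x^2 + 57*x + 10) - 15*x^2 + 160*x - 100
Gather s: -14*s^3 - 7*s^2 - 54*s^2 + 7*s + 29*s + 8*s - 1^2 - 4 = -14*s^3 - 61*s^2 + 44*s - 5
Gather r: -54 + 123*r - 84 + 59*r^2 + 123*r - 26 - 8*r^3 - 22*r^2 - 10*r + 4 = -8*r^3 + 37*r^2 + 236*r - 160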